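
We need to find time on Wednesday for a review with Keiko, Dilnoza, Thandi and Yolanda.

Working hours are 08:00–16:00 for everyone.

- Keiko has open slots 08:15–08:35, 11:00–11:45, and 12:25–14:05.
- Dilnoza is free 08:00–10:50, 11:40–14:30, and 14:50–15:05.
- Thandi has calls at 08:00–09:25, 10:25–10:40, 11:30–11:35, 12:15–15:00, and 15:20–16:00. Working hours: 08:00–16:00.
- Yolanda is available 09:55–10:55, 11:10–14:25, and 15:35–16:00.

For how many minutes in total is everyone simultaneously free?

5 minutes

Thandi free within 08:00–16:00: 09:25–10:25, 10:40–11:30, 11:35–12:15, 15:00–15:20.
Keiko ∩ Dilnoza: 08:15–08:35, 11:40–11:45, 12:25–14:05.
Keiko ∩ Dilnoza ∩ Thandi: 11:40–11:45.
Keiko ∩ Dilnoza ∩ Thandi ∩ Yolanda: 11:40–11:45.
Total common minutes: 5.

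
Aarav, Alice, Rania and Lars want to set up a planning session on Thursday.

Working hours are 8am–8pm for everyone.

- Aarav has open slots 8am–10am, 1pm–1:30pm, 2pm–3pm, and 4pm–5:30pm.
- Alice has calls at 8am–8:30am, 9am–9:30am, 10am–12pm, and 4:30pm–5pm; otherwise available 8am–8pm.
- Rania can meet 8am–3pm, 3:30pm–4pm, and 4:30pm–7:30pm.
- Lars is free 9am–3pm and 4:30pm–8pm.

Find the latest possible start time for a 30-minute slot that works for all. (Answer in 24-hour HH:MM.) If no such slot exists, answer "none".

Alice free within 08:00–20:00: 08:30–09:00, 09:30–10:00, 12:00–16:30, 17:00–20:00.
Aarav ∩ Alice: 08:30–09:00, 09:30–10:00, 13:00–13:30, 14:00–15:00, 16:00–16:30, 17:00–17:30.
Aarav ∩ Alice ∩ Rania: 08:30–09:00, 09:30–10:00, 13:00–13:30, 14:00–15:00, 17:00–17:30.
Aarav ∩ Alice ∩ Rania ∩ Lars: 09:30–10:00, 13:00–13:30, 14:00–15:00, 17:00–17:30.
Windows ≥ 30 min: 09:30–10:00, 13:00–13:30, 14:00–15:00, 17:00–17:30.
Latest start in the last window 17:00–17:30 is 17:30 − 30 min = 17:00.

17:00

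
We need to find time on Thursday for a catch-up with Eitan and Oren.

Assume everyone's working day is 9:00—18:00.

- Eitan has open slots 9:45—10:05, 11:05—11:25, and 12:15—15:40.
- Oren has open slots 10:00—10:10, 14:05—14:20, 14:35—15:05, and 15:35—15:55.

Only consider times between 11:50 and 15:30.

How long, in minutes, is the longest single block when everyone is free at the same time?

30 minutes

Eitan ∩ Oren: 10:00–10:05, 14:05–14:20, 14:35–15:05, 15:35–15:40.
Restricted to 11:50–15:30: 14:05–14:20, 14:35–15:05.
Common window lengths: 15, 30 min; longest is 30.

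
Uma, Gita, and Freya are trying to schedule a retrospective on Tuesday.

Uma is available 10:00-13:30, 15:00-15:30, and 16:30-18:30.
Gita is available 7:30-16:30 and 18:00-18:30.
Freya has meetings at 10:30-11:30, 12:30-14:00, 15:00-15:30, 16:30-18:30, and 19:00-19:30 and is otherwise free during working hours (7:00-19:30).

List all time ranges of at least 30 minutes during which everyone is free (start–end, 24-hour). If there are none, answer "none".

10:00–10:30, 11:30–12:30

Freya free within 07:00–19:30: 07:00–10:30, 11:30–12:30, 14:00–15:00, 15:30–16:30, 18:30–19:00.
Uma ∩ Gita: 10:00–13:30, 15:00–15:30, 18:00–18:30.
Uma ∩ Gita ∩ Freya: 10:00–10:30, 11:30–12:30.
Windows ≥ 30 min: 10:00–10:30, 11:30–12:30.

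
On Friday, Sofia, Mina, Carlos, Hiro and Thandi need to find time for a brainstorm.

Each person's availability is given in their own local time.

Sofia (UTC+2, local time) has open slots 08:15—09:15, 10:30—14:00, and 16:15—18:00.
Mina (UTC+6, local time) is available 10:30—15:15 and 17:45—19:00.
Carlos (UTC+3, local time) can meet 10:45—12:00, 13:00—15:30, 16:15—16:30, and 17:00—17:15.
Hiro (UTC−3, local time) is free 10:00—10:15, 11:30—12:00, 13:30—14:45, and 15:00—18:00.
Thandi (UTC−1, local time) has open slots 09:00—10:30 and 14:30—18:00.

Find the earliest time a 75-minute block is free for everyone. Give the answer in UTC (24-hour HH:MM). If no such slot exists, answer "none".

Sofia → UTC: 06:15–07:15, 08:30–12:00, 14:15–16:00.
Mina → UTC: 04:30–09:15, 11:45–13:00.
Carlos → UTC: 07:45–09:00, 10:00–12:30, 13:15–13:30, 14:00–14:15.
Hiro → UTC: 13:00–13:15, 14:30–15:00, 16:30–17:45, 18:00–21:00.
Thandi → UTC: 10:00–11:30, 15:30–19:00.
Sofia ∩ Mina: 06:15–07:15, 08:30–09:15, 11:45–12:00.
Sofia ∩ Mina ∩ Carlos: 08:30–09:00, 11:45–12:00.
Sofia ∩ Mina ∩ Carlos ∩ Hiro: (none).
Sofia ∩ Mina ∩ Carlos ∩ Hiro ∩ Thandi: (none).
Windows ≥ 75 min: (none).

none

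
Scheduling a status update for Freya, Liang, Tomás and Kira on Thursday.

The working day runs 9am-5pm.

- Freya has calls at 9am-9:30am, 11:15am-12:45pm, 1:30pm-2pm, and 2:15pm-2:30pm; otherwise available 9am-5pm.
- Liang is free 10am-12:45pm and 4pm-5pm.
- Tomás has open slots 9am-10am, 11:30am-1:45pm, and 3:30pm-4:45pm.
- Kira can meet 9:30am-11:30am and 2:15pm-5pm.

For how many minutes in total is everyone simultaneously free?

45 minutes

Freya free within 09:00–17:00: 09:30–11:15, 12:45–13:30, 14:00–14:15, 14:30–17:00.
Freya ∩ Liang: 10:00–11:15, 16:00–17:00.
Freya ∩ Liang ∩ Tomás: 16:00–16:45.
Freya ∩ Liang ∩ Tomás ∩ Kira: 16:00–16:45.
Total common minutes: 45.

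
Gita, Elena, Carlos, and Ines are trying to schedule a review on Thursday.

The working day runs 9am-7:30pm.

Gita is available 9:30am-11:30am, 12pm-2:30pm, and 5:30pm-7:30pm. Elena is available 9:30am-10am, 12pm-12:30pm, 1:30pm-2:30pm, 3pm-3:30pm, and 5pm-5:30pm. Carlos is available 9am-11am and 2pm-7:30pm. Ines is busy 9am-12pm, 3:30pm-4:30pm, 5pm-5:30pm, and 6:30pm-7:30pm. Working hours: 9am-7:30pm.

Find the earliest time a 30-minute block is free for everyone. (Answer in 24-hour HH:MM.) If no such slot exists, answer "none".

14:00

Ines free within 09:00–19:30: 12:00–15:30, 16:30–17:00, 17:30–18:30.
Gita ∩ Elena: 09:30–10:00, 12:00–12:30, 13:30–14:30.
Gita ∩ Elena ∩ Carlos: 09:30–10:00, 14:00–14:30.
Gita ∩ Elena ∩ Carlos ∩ Ines: 14:00–14:30.
Windows ≥ 30 min: 14:00–14:30.
Earliest such window starts at 14:00.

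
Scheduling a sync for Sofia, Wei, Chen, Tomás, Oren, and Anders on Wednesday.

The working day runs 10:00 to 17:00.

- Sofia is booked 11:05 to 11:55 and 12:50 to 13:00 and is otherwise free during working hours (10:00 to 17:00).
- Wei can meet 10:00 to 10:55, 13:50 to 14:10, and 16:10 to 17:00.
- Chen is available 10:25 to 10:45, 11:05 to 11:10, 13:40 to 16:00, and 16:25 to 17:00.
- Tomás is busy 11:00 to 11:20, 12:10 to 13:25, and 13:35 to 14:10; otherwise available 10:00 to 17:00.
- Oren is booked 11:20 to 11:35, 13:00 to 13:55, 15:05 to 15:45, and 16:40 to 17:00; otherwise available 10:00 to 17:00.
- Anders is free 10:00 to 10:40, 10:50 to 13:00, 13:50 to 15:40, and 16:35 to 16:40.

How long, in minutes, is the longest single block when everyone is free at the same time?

Sofia free within 10:00–17:00: 10:00–11:05, 11:55–12:50, 13:00–17:00.
Tomás free within 10:00–17:00: 10:00–11:00, 11:20–12:10, 13:25–13:35, 14:10–17:00.
Oren free within 10:00–17:00: 10:00–11:20, 11:35–13:00, 13:55–15:05, 15:45–16:40.
Sofia ∩ Wei: 10:00–10:55, 13:50–14:10, 16:10–17:00.
Sofia ∩ Wei ∩ Chen: 10:25–10:45, 13:50–14:10, 16:25–17:00.
Sofia ∩ Wei ∩ Chen ∩ Tomás: 10:25–10:45, 16:25–17:00.
Sofia ∩ Wei ∩ Chen ∩ Tomás ∩ Oren: 10:25–10:45, 16:25–16:40.
Sofia ∩ Wei ∩ Chen ∩ Tomás ∩ Oren ∩ Anders: 10:25–10:40, 16:35–16:40.
Common window lengths: 15, 5 min; longest is 15.

15 minutes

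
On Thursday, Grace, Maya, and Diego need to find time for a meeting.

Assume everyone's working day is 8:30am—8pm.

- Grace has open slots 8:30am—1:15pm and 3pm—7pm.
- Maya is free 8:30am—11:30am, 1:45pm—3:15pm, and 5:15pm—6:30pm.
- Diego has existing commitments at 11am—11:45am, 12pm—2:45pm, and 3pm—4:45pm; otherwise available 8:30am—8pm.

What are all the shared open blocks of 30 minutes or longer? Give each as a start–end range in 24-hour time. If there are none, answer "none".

Diego free within 08:30–20:00: 08:30–11:00, 11:45–12:00, 14:45–15:00, 16:45–20:00.
Grace ∩ Maya: 08:30–11:30, 15:00–15:15, 17:15–18:30.
Grace ∩ Maya ∩ Diego: 08:30–11:00, 17:15–18:30.
Windows ≥ 30 min: 08:30–11:00, 17:15–18:30.

08:30–11:00, 17:15–18:30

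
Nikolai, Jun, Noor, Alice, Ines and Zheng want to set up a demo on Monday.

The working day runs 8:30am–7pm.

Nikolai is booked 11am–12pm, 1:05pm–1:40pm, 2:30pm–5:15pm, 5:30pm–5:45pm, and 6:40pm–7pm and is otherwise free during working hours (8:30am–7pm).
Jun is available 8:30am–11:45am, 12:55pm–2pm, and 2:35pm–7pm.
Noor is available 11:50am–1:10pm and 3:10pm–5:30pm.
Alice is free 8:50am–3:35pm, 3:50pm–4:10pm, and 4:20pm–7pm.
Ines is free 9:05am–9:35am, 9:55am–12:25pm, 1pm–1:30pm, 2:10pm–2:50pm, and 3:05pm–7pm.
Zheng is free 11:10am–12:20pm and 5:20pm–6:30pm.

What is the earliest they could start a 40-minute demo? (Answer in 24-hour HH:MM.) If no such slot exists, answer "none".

none

Nikolai free within 08:30–19:00: 08:30–11:00, 12:00–13:05, 13:40–14:30, 17:15–17:30, 17:45–18:40.
Nikolai ∩ Jun: 08:30–11:00, 12:55–13:05, 13:40–14:00, 17:15–17:30, 17:45–18:40.
Nikolai ∩ Jun ∩ Noor: 12:55–13:05, 17:15–17:30.
Nikolai ∩ Jun ∩ Noor ∩ Alice: 12:55–13:05, 17:15–17:30.
Nikolai ∩ Jun ∩ Noor ∩ Alice ∩ Ines: 13:00–13:05, 17:15–17:30.
Nikolai ∩ Jun ∩ Noor ∩ Alice ∩ Ines ∩ Zheng: 17:20–17:30.
Windows ≥ 40 min: (none).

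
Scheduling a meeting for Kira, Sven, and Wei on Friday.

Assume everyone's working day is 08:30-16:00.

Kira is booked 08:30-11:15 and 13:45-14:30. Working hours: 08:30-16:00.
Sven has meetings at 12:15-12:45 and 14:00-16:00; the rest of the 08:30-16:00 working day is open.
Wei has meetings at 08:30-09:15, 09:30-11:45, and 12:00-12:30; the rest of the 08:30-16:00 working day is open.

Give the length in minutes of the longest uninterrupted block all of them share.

60 minutes

Kira free within 08:30–16:00: 11:15–13:45, 14:30–16:00.
Sven free within 08:30–16:00: 08:30–12:15, 12:45–14:00.
Wei free within 08:30–16:00: 09:15–09:30, 11:45–12:00, 12:30–16:00.
Kira ∩ Sven: 11:15–12:15, 12:45–13:45.
Kira ∩ Sven ∩ Wei: 11:45–12:00, 12:45–13:45.
Common window lengths: 15, 60 min; longest is 60.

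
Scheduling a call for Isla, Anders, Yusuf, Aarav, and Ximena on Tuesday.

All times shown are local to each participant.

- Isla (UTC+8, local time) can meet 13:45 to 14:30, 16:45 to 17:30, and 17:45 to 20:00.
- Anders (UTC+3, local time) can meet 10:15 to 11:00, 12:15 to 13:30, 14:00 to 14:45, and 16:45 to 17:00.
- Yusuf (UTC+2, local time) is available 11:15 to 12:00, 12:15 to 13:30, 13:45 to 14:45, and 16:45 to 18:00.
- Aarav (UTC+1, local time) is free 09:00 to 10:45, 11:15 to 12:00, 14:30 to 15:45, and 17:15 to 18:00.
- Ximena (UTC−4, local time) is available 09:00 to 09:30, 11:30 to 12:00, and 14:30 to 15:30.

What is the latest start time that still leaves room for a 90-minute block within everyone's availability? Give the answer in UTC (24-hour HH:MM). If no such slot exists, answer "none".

none

Isla → UTC: 05:45–06:30, 08:45–09:30, 09:45–12:00.
Anders → UTC: 07:15–08:00, 09:15–10:30, 11:00–11:45, 13:45–14:00.
Yusuf → UTC: 09:15–10:00, 10:15–11:30, 11:45–12:45, 14:45–16:00.
Aarav → UTC: 08:00–09:45, 10:15–11:00, 13:30–14:45, 16:15–17:00.
Ximena → UTC: 13:00–13:30, 15:30–16:00, 18:30–19:30.
Isla ∩ Anders: 09:15–09:30, 09:45–10:30, 11:00–11:45.
Isla ∩ Anders ∩ Yusuf: 09:15–09:30, 09:45–10:00, 10:15–10:30, 11:00–11:30.
Isla ∩ Anders ∩ Yusuf ∩ Aarav: 09:15–09:30, 10:15–10:30.
Isla ∩ Anders ∩ Yusuf ∩ Aarav ∩ Ximena: (none).
Windows ≥ 90 min: (none).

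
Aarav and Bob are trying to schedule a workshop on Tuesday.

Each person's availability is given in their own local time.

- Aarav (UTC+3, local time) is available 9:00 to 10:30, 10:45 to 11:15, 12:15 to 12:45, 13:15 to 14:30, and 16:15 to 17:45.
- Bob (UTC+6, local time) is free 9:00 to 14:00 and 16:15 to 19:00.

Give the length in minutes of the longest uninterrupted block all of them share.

Aarav → UTC: 06:00–07:30, 07:45–08:15, 09:15–09:45, 10:15–11:30, 13:15–14:45.
Bob → UTC: 03:00–08:00, 10:15–13:00.
Aarav ∩ Bob: 06:00–07:30, 07:45–08:00, 10:15–11:30.
Common window lengths: 90, 15, 75 min; longest is 90.

90 minutes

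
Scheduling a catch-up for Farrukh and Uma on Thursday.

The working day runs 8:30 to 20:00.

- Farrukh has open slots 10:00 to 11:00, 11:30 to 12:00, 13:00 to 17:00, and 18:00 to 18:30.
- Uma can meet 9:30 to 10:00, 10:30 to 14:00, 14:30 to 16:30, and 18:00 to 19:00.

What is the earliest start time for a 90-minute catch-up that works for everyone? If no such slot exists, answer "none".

14:30

Farrukh ∩ Uma: 10:30–11:00, 11:30–12:00, 13:00–14:00, 14:30–16:30, 18:00–18:30.
Windows ≥ 90 min: 14:30–16:30.
Earliest such window starts at 14:30.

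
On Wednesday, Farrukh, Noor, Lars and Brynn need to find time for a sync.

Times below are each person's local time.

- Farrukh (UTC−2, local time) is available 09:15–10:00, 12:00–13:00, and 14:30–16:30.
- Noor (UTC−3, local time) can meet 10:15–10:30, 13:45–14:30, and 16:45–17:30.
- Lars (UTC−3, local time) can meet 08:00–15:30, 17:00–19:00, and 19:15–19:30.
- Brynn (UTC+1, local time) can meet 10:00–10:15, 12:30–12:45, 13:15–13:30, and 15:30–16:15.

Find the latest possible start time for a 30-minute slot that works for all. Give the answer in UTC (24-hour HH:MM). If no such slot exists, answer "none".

Farrukh → UTC: 11:15–12:00, 14:00–15:00, 16:30–18:30.
Noor → UTC: 13:15–13:30, 16:45–17:30, 19:45–20:30.
Lars → UTC: 11:00–18:30, 20:00–22:00, 22:15–22:30.
Brynn → UTC: 09:00–09:15, 11:30–11:45, 12:15–12:30, 14:30–15:15.
Farrukh ∩ Noor: 16:45–17:30.
Farrukh ∩ Noor ∩ Lars: 16:45–17:30.
Farrukh ∩ Noor ∩ Lars ∩ Brynn: (none).
Windows ≥ 30 min: (none).

none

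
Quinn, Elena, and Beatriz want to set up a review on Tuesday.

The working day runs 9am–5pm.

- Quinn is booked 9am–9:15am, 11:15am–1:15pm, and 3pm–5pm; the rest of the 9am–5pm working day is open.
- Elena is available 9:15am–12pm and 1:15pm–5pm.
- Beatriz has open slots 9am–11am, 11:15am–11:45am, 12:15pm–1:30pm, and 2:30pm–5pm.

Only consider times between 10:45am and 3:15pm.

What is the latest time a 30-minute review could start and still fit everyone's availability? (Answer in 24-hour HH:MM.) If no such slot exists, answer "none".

14:30

Quinn free within 09:00–17:00: 09:15–11:15, 13:15–15:00.
Quinn ∩ Elena: 09:15–11:15, 13:15–15:00.
Quinn ∩ Elena ∩ Beatriz: 09:15–11:00, 13:15–13:30, 14:30–15:00.
Restricted to 10:45–15:15: 10:45–11:00, 13:15–13:30, 14:30–15:00.
Windows ≥ 30 min: 14:30–15:00.
Latest start in the last window 14:30–15:00 is 15:00 − 30 min = 14:30.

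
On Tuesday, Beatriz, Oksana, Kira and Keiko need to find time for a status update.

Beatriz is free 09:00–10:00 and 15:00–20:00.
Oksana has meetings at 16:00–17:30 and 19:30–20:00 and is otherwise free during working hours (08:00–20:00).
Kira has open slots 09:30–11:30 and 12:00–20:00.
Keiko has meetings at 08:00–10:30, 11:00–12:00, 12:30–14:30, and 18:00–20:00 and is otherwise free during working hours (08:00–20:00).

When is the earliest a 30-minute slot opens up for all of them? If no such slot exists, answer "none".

Oksana free within 08:00–20:00: 08:00–16:00, 17:30–19:30.
Keiko free within 08:00–20:00: 10:30–11:00, 12:00–12:30, 14:30–18:00.
Beatriz ∩ Oksana: 09:00–10:00, 15:00–16:00, 17:30–19:30.
Beatriz ∩ Oksana ∩ Kira: 09:30–10:00, 15:00–16:00, 17:30–19:30.
Beatriz ∩ Oksana ∩ Kira ∩ Keiko: 15:00–16:00, 17:30–18:00.
Windows ≥ 30 min: 15:00–16:00, 17:30–18:00.
Earliest such window starts at 15:00.

15:00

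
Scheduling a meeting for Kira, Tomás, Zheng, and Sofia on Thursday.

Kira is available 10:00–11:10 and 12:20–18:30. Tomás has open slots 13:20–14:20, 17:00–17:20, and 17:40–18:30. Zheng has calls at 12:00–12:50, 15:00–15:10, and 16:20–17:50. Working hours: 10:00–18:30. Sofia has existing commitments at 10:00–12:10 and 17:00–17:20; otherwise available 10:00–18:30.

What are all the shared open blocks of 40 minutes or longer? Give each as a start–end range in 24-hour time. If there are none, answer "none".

13:20–14:20, 17:50–18:30

Zheng free within 10:00–18:30: 10:00–12:00, 12:50–15:00, 15:10–16:20, 17:50–18:30.
Sofia free within 10:00–18:30: 12:10–17:00, 17:20–18:30.
Kira ∩ Tomás: 13:20–14:20, 17:00–17:20, 17:40–18:30.
Kira ∩ Tomás ∩ Zheng: 13:20–14:20, 17:50–18:30.
Kira ∩ Tomás ∩ Zheng ∩ Sofia: 13:20–14:20, 17:50–18:30.
Windows ≥ 40 min: 13:20–14:20, 17:50–18:30.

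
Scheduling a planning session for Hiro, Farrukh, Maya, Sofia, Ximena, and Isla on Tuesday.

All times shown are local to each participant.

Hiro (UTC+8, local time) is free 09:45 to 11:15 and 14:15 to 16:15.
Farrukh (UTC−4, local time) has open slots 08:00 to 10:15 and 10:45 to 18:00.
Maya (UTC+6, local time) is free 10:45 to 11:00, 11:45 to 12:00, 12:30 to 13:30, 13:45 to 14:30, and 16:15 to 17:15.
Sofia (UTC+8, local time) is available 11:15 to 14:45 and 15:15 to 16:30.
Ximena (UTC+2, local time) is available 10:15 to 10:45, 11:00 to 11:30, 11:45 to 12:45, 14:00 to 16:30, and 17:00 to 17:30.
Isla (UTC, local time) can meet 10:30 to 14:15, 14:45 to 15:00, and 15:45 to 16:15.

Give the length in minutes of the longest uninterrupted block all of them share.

Hiro → UTC: 01:45–03:15, 06:15–08:15.
Farrukh → UTC: 12:00–14:15, 14:45–22:00.
Maya → UTC: 04:45–05:00, 05:45–06:00, 06:30–07:30, 07:45–08:30, 10:15–11:15.
Sofia → UTC: 03:15–06:45, 07:15–08:30.
Ximena → UTC: 08:15–08:45, 09:00–09:30, 09:45–10:45, 12:00–14:30, 15:00–15:30.
Isla → UTC: 10:30–14:15, 14:45–15:00, 15:45–16:15.
Hiro ∩ Farrukh: (none).
Hiro ∩ Farrukh ∩ Maya: (none).
Hiro ∩ Farrukh ∩ Maya ∩ Sofia: (none).
Hiro ∩ Farrukh ∩ Maya ∩ Sofia ∩ Ximena: (none).
Hiro ∩ Farrukh ∩ Maya ∩ Sofia ∩ Ximena ∩ Isla: (none).
No common window.

0 minutes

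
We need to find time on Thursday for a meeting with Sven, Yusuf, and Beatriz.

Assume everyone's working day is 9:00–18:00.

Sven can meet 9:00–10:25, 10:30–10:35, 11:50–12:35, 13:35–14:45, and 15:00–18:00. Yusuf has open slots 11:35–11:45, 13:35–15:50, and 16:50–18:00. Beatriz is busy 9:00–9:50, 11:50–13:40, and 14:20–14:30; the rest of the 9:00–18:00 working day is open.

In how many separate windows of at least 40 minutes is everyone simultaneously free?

3

Beatriz free within 09:00–18:00: 09:50–11:50, 13:40–14:20, 14:30–18:00.
Sven ∩ Yusuf: 13:35–14:45, 15:00–15:50, 16:50–18:00.
Sven ∩ Yusuf ∩ Beatriz: 13:40–14:20, 14:30–14:45, 15:00–15:50, 16:50–18:00.
Windows ≥ 40 min: 13:40–14:20, 15:00–15:50, 16:50–18:00.
That's 3 windows.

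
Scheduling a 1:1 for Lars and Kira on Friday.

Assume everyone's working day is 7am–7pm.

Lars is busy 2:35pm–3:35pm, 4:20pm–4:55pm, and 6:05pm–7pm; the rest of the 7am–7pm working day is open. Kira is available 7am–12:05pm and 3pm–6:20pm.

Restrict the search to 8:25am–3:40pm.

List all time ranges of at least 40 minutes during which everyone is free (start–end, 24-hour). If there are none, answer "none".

08:25–12:05

Lars free within 07:00–19:00: 07:00–14:35, 15:35–16:20, 16:55–18:05.
Lars ∩ Kira: 07:00–12:05, 15:35–16:20, 16:55–18:05.
Restricted to 08:25–15:40: 08:25–12:05, 15:35–15:40.
Windows ≥ 40 min: 08:25–12:05.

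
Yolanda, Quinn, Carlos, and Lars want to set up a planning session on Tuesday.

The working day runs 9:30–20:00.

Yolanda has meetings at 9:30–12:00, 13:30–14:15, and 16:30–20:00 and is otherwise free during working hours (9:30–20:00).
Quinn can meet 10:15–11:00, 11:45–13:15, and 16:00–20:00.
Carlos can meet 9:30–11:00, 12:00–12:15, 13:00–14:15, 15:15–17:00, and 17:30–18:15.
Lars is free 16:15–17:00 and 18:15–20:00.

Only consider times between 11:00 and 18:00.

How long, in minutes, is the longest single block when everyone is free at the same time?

15 minutes

Yolanda free within 09:30–20:00: 12:00–13:30, 14:15–16:30.
Yolanda ∩ Quinn: 12:00–13:15, 16:00–16:30.
Yolanda ∩ Quinn ∩ Carlos: 12:00–12:15, 13:00–13:15, 16:00–16:30.
Yolanda ∩ Quinn ∩ Carlos ∩ Lars: 16:15–16:30.
Restricted to 11:00–18:00: 16:15–16:30.
Single common window of 15 minutes.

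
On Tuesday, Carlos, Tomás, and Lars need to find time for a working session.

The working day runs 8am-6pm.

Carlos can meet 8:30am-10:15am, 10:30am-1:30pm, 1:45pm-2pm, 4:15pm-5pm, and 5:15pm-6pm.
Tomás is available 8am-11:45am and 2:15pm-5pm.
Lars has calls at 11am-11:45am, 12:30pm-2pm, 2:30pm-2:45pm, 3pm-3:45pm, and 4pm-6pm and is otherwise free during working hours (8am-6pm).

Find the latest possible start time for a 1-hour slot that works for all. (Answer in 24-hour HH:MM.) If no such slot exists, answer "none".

Lars free within 08:00–18:00: 08:00–11:00, 11:45–12:30, 14:00–14:30, 14:45–15:00, 15:45–16:00.
Carlos ∩ Tomás: 08:30–10:15, 10:30–11:45, 16:15–17:00.
Carlos ∩ Tomás ∩ Lars: 08:30–10:15, 10:30–11:00.
Windows ≥ 60 min: 08:30–10:15.
Latest start in the last window 08:30–10:15 is 10:15 − 60 min = 09:15.

09:15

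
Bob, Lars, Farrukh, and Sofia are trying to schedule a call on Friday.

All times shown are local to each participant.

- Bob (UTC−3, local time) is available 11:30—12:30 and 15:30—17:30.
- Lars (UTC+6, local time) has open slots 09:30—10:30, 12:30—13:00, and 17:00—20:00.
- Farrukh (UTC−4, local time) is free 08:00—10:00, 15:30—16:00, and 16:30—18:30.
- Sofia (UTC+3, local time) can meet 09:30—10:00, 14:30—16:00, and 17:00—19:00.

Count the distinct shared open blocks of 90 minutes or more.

0

Bob → UTC: 14:30–15:30, 18:30–20:30.
Lars → UTC: 03:30–04:30, 06:30–07:00, 11:00–14:00.
Farrukh → UTC: 12:00–14:00, 19:30–20:00, 20:30–22:30.
Sofia → UTC: 06:30–07:00, 11:30–13:00, 14:00–16:00.
Bob ∩ Lars: (none).
Bob ∩ Lars ∩ Farrukh: (none).
Bob ∩ Lars ∩ Farrukh ∩ Sofia: (none).
Windows ≥ 90 min: (none).
That's 0 windows.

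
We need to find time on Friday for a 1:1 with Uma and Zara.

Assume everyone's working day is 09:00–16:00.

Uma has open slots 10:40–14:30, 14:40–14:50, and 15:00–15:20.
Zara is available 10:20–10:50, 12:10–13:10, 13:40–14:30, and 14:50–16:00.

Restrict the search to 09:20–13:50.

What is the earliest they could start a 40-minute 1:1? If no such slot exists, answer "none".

12:10

Uma ∩ Zara: 10:40–10:50, 12:10–13:10, 13:40–14:30, 15:00–15:20.
Restricted to 09:20–13:50: 10:40–10:50, 12:10–13:10, 13:40–13:50.
Windows ≥ 40 min: 12:10–13:10.
Earliest such window starts at 12:10.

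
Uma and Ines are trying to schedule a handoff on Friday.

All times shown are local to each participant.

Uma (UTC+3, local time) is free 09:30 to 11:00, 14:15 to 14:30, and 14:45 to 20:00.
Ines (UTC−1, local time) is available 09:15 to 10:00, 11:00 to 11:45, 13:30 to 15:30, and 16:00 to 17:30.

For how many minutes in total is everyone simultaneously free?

165 minutes

Uma → UTC: 06:30–08:00, 11:15–11:30, 11:45–17:00.
Ines → UTC: 10:15–11:00, 12:00–12:45, 14:30–16:30, 17:00–18:30.
Uma ∩ Ines: 12:00–12:45, 14:30–16:30.
Total common minutes: 45 + 120 = 165.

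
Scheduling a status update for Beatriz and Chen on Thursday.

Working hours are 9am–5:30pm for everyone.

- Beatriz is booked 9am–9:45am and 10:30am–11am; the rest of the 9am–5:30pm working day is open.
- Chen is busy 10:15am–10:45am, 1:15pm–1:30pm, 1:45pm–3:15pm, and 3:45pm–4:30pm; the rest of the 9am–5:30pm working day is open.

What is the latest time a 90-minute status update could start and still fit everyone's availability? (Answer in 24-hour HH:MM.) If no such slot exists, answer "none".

Beatriz free within 09:00–17:30: 09:45–10:30, 11:00–17:30.
Chen free within 09:00–17:30: 09:00–10:15, 10:45–13:15, 13:30–13:45, 15:15–15:45, 16:30–17:30.
Beatriz ∩ Chen: 09:45–10:15, 11:00–13:15, 13:30–13:45, 15:15–15:45, 16:30–17:30.
Windows ≥ 90 min: 11:00–13:15.
Latest start in the last window 11:00–13:15 is 13:15 − 90 min = 11:45.

11:45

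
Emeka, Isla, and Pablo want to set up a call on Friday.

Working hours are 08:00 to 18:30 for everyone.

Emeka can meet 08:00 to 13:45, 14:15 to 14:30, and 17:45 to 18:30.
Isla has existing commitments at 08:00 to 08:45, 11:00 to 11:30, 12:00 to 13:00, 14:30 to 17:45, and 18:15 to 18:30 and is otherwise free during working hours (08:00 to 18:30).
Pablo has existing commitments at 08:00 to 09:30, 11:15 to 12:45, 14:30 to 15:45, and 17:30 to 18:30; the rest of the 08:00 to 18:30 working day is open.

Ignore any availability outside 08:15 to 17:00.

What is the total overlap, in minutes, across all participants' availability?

150 minutes

Isla free within 08:00–18:30: 08:45–11:00, 11:30–12:00, 13:00–14:30, 17:45–18:15.
Pablo free within 08:00–18:30: 09:30–11:15, 12:45–14:30, 15:45–17:30.
Emeka ∩ Isla: 08:45–11:00, 11:30–12:00, 13:00–13:45, 14:15–14:30, 17:45–18:15.
Emeka ∩ Isla ∩ Pablo: 09:30–11:00, 13:00–13:45, 14:15–14:30.
Restricted to 08:15–17:00: 09:30–11:00, 13:00–13:45, 14:15–14:30.
Total common minutes: 90 + 45 + 15 = 150.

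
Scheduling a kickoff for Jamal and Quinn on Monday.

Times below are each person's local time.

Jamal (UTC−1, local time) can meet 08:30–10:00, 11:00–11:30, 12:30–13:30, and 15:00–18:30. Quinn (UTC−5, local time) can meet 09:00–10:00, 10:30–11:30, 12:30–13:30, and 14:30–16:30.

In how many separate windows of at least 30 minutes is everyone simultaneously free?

Jamal → UTC: 09:30–11:00, 12:00–12:30, 13:30–14:30, 16:00–19:30.
Quinn → UTC: 14:00–15:00, 15:30–16:30, 17:30–18:30, 19:30–21:30.
Jamal ∩ Quinn: 14:00–14:30, 16:00–16:30, 17:30–18:30.
Windows ≥ 30 min: 14:00–14:30, 16:00–16:30, 17:30–18:30.
That's 3 windows.

3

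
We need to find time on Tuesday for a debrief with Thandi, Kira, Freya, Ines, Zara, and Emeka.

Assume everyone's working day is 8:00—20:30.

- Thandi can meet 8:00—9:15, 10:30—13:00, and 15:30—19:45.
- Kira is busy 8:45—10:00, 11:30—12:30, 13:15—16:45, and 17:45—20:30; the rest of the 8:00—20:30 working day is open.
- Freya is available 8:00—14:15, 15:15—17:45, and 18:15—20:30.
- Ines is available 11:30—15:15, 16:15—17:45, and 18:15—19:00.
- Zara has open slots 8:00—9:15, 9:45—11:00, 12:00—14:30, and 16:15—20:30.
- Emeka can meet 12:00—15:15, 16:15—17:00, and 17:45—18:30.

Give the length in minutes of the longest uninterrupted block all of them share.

30 minutes

Kira free within 08:00–20:30: 08:00–08:45, 10:00–11:30, 12:30–13:15, 16:45–17:45.
Thandi ∩ Kira: 08:00–08:45, 10:30–11:30, 12:30–13:00, 16:45–17:45.
Thandi ∩ Kira ∩ Freya: 08:00–08:45, 10:30–11:30, 12:30–13:00, 16:45–17:45.
Thandi ∩ Kira ∩ Freya ∩ Ines: 12:30–13:00, 16:45–17:45.
Thandi ∩ Kira ∩ Freya ∩ Ines ∩ Zara: 12:30–13:00, 16:45–17:45.
Thandi ∩ Kira ∩ Freya ∩ Ines ∩ Zara ∩ Emeka: 12:30–13:00, 16:45–17:00.
Common window lengths: 30, 15 min; longest is 30.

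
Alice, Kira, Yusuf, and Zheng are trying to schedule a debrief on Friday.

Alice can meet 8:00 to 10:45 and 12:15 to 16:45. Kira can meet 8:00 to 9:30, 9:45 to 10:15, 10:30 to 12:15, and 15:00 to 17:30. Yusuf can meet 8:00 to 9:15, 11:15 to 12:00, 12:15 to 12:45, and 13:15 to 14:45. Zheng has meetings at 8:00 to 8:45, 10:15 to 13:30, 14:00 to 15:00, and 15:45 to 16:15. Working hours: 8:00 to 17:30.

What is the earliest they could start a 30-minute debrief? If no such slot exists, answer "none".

Zheng free within 08:00–17:30: 08:45–10:15, 13:30–14:00, 15:00–15:45, 16:15–17:30.
Alice ∩ Kira: 08:00–09:30, 09:45–10:15, 10:30–10:45, 15:00–16:45.
Alice ∩ Kira ∩ Yusuf: 08:00–09:15.
Alice ∩ Kira ∩ Yusuf ∩ Zheng: 08:45–09:15.
Windows ≥ 30 min: 08:45–09:15.
Earliest such window starts at 08:45.

08:45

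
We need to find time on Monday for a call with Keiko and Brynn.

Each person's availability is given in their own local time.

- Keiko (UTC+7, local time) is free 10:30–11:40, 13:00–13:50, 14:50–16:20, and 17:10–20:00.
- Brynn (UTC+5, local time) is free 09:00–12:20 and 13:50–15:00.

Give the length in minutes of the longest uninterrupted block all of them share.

50 minutes

Keiko → UTC: 03:30–04:40, 06:00–06:50, 07:50–09:20, 10:10–13:00.
Brynn → UTC: 04:00–07:20, 08:50–10:00.
Keiko ∩ Brynn: 04:00–04:40, 06:00–06:50, 08:50–09:20.
Common window lengths: 40, 50, 30 min; longest is 50.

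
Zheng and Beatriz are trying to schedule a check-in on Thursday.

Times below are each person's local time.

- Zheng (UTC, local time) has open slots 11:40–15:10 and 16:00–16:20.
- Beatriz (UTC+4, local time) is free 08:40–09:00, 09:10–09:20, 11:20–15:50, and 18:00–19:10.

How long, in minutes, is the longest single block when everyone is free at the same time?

Zheng → UTC: 11:40–15:10, 16:00–16:20.
Beatriz → UTC: 04:40–05:00, 05:10–05:20, 07:20–11:50, 14:00–15:10.
Zheng ∩ Beatriz: 11:40–11:50, 14:00–15:10.
Common window lengths: 10, 70 min; longest is 70.

70 minutes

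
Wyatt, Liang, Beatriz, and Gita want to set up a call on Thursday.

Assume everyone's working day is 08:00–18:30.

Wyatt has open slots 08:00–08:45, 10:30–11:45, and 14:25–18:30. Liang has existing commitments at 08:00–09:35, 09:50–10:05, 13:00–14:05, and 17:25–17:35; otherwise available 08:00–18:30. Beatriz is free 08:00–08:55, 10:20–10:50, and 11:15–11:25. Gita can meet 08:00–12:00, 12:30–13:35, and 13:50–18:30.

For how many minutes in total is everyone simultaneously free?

Liang free within 08:00–18:30: 09:35–09:50, 10:05–13:00, 14:05–17:25, 17:35–18:30.
Wyatt ∩ Liang: 10:30–11:45, 14:25–17:25, 17:35–18:30.
Wyatt ∩ Liang ∩ Beatriz: 10:30–10:50, 11:15–11:25.
Wyatt ∩ Liang ∩ Beatriz ∩ Gita: 10:30–10:50, 11:15–11:25.
Total common minutes: 20 + 10 = 30.

30 minutes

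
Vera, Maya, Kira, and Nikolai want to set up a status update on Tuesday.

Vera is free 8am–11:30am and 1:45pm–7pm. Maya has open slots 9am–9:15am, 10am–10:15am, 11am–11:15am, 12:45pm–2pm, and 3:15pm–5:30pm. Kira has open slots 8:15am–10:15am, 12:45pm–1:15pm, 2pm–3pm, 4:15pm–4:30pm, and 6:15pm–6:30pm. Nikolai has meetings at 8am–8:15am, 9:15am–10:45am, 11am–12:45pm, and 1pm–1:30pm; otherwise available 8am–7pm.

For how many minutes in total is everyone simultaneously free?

Nikolai free within 08:00–19:00: 08:15–09:15, 10:45–11:00, 12:45–13:00, 13:30–19:00.
Vera ∩ Maya: 09:00–09:15, 10:00–10:15, 11:00–11:15, 13:45–14:00, 15:15–17:30.
Vera ∩ Maya ∩ Kira: 09:00–09:15, 10:00–10:15, 16:15–16:30.
Vera ∩ Maya ∩ Kira ∩ Nikolai: 09:00–09:15, 16:15–16:30.
Total common minutes: 15 + 15 = 30.

30 minutes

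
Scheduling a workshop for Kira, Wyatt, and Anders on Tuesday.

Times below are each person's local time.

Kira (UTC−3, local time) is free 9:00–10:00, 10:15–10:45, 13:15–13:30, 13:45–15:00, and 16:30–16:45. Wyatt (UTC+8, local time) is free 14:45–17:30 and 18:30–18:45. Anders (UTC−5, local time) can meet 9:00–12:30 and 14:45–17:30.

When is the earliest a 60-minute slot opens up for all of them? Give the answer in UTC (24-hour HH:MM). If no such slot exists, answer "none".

none

Kira → UTC: 12:00–13:00, 13:15–13:45, 16:15–16:30, 16:45–18:00, 19:30–19:45.
Wyatt → UTC: 06:45–09:30, 10:30–10:45.
Anders → UTC: 14:00–17:30, 19:45–22:30.
Kira ∩ Wyatt: (none).
Kira ∩ Wyatt ∩ Anders: (none).
Windows ≥ 60 min: (none).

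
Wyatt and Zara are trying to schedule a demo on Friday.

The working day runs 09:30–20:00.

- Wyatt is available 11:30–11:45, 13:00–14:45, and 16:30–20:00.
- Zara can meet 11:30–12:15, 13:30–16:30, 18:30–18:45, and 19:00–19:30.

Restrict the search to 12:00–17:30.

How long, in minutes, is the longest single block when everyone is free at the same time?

Wyatt ∩ Zara: 11:30–11:45, 13:30–14:45, 18:30–18:45, 19:00–19:30.
Restricted to 12:00–17:30: 13:30–14:45.
Single common window of 75 minutes.

75 minutes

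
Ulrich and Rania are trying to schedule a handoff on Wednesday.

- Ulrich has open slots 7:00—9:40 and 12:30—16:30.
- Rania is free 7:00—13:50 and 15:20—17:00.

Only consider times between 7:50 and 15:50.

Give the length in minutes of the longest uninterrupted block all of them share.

Ulrich ∩ Rania: 07:00–09:40, 12:30–13:50, 15:20–16:30.
Restricted to 07:50–15:50: 07:50–09:40, 12:30–13:50, 15:20–15:50.
Common window lengths: 110, 80, 30 min; longest is 110.

110 minutes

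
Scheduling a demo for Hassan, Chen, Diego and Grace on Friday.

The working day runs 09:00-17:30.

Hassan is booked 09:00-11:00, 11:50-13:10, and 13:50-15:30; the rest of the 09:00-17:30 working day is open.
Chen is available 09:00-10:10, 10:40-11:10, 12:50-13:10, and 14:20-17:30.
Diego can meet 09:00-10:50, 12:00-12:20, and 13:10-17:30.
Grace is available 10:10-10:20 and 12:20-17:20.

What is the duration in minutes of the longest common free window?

Hassan free within 09:00–17:30: 11:00–11:50, 13:10–13:50, 15:30–17:30.
Hassan ∩ Chen: 11:00–11:10, 15:30–17:30.
Hassan ∩ Chen ∩ Diego: 15:30–17:30.
Hassan ∩ Chen ∩ Diego ∩ Grace: 15:30–17:20.
Single common window of 110 minutes.

110 minutes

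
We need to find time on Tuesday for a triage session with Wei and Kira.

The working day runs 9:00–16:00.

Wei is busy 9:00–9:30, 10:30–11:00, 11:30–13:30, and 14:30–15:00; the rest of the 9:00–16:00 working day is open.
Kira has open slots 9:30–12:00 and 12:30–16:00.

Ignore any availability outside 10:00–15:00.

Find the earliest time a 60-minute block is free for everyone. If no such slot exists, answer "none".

13:30

Wei free within 09:00–16:00: 09:30–10:30, 11:00–11:30, 13:30–14:30, 15:00–16:00.
Wei ∩ Kira: 09:30–10:30, 11:00–11:30, 13:30–14:30, 15:00–16:00.
Restricted to 10:00–15:00: 10:00–10:30, 11:00–11:30, 13:30–14:30.
Windows ≥ 60 min: 13:30–14:30.
Earliest such window starts at 13:30.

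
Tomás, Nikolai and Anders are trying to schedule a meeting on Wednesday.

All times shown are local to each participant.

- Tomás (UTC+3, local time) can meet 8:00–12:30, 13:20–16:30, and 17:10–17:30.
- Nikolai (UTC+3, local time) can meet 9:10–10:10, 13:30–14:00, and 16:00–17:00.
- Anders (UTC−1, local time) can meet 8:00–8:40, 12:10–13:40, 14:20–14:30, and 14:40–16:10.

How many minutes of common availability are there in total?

20 minutes

Tomás → UTC: 05:00–09:30, 10:20–13:30, 14:10–14:30.
Nikolai → UTC: 06:10–07:10, 10:30–11:00, 13:00–14:00.
Anders → UTC: 09:00–09:40, 13:10–14:40, 15:20–15:30, 15:40–17:10.
Tomás ∩ Nikolai: 06:10–07:10, 10:30–11:00, 13:00–13:30.
Tomás ∩ Nikolai ∩ Anders: 13:10–13:30.
Total common minutes: 20.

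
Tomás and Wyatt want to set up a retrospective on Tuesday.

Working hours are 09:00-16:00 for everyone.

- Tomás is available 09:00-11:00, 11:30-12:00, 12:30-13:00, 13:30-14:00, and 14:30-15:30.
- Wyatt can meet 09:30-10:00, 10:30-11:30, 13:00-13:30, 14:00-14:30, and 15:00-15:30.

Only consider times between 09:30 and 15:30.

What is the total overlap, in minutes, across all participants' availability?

90 minutes

Tomás ∩ Wyatt: 09:30–10:00, 10:30–11:00, 15:00–15:30.
Restricted to 09:30–15:30: 09:30–10:00, 10:30–11:00, 15:00–15:30.
Total common minutes: 30 + 30 + 30 = 90.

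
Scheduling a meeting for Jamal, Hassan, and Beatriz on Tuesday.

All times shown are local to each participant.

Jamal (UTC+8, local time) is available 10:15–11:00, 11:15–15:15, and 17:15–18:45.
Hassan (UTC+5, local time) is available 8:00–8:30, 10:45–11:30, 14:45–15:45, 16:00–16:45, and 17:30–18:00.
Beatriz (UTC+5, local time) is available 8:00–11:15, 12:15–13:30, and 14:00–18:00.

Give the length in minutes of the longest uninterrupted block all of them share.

Jamal → UTC: 02:15–03:00, 03:15–07:15, 09:15–10:45.
Hassan → UTC: 03:00–03:30, 05:45–06:30, 09:45–10:45, 11:00–11:45, 12:30–13:00.
Beatriz → UTC: 03:00–06:15, 07:15–08:30, 09:00–13:00.
Jamal ∩ Hassan: 03:15–03:30, 05:45–06:30, 09:45–10:45.
Jamal ∩ Hassan ∩ Beatriz: 03:15–03:30, 05:45–06:15, 09:45–10:45.
Common window lengths: 15, 30, 60 min; longest is 60.

60 minutes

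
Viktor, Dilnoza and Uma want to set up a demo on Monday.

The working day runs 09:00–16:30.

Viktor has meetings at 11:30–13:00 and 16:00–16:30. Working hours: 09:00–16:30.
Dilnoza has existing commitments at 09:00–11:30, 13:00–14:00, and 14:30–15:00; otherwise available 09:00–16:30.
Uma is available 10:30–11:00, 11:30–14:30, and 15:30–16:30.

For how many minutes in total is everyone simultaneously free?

Viktor free within 09:00–16:30: 09:00–11:30, 13:00–16:00.
Dilnoza free within 09:00–16:30: 11:30–13:00, 14:00–14:30, 15:00–16:30.
Viktor ∩ Dilnoza: 14:00–14:30, 15:00–16:00.
Viktor ∩ Dilnoza ∩ Uma: 14:00–14:30, 15:30–16:00.
Total common minutes: 30 + 30 = 60.

60 minutes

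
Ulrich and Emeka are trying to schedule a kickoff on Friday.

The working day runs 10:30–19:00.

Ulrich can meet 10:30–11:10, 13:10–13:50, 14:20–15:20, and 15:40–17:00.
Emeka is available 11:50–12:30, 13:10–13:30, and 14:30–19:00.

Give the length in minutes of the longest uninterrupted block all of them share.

Ulrich ∩ Emeka: 13:10–13:30, 14:30–15:20, 15:40–17:00.
Common window lengths: 20, 50, 80 min; longest is 80.

80 minutes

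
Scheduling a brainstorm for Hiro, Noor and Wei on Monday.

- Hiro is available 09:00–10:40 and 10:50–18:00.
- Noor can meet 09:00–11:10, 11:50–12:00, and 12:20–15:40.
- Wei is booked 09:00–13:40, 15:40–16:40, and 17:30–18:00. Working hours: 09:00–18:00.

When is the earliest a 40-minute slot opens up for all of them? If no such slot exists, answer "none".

13:40

Wei free within 09:00–18:00: 13:40–15:40, 16:40–17:30.
Hiro ∩ Noor: 09:00–10:40, 10:50–11:10, 11:50–12:00, 12:20–15:40.
Hiro ∩ Noor ∩ Wei: 13:40–15:40.
Windows ≥ 40 min: 13:40–15:40.
Earliest such window starts at 13:40.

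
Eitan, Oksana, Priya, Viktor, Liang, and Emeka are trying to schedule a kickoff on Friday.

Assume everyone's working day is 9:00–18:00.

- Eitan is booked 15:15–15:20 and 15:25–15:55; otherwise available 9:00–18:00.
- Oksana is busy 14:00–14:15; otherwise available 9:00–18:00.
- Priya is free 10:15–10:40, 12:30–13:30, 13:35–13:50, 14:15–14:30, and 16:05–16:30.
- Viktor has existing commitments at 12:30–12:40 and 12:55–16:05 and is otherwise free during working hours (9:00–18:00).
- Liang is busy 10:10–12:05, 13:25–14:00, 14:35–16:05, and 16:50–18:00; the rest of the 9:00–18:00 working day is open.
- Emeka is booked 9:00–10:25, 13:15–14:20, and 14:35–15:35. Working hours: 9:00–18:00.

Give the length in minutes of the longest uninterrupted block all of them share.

25 minutes

Eitan free within 09:00–18:00: 09:00–15:15, 15:20–15:25, 15:55–18:00.
Oksana free within 09:00–18:00: 09:00–14:00, 14:15–18:00.
Viktor free within 09:00–18:00: 09:00–12:30, 12:40–12:55, 16:05–18:00.
Liang free within 09:00–18:00: 09:00–10:10, 12:05–13:25, 14:00–14:35, 16:05–16:50.
Emeka free within 09:00–18:00: 10:25–13:15, 14:20–14:35, 15:35–18:00.
Eitan ∩ Oksana: 09:00–14:00, 14:15–15:15, 15:20–15:25, 15:55–18:00.
Eitan ∩ Oksana ∩ Priya: 10:15–10:40, 12:30–13:30, 13:35–13:50, 14:15–14:30, 16:05–16:30.
Eitan ∩ Oksana ∩ Priya ∩ Viktor: 10:15–10:40, 12:40–12:55, 16:05–16:30.
Eitan ∩ Oksana ∩ Priya ∩ Viktor ∩ Liang: 12:40–12:55, 16:05–16:30.
Eitan ∩ Oksana ∩ Priya ∩ Viktor ∩ Liang ∩ Emeka: 12:40–12:55, 16:05–16:30.
Common window lengths: 15, 25 min; longest is 25.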